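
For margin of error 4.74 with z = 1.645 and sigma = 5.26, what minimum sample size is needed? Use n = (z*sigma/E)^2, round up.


z*sigma/E = 1.645 * 5.26 / 4.74 ≈ 1.825464
(z*sigma/E)^2 ≈ 3.332319
round up: n = 4

4


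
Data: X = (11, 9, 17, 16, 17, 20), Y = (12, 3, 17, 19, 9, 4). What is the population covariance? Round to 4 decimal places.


Cov = (1/n)*sum((xi-xbar)(yi-ybar))
n = 6, xbar = 90/6 = 15, ybar = 64/6 = 32/3 ≈ 10.666667
sum((xi-xbar)(yi-ybar)) = 25
Cov = 25 / 6 = 25/6 ≈ 4.166667

4.1667


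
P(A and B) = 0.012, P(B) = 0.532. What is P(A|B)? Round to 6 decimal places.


P(A|B) = P(A and B) / P(B) = 0.012 / 0.532 = 3/133 ≈ 0.02255639

0.022556


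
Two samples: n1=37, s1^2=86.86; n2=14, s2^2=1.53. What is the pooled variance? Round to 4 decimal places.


sp^2 = ((n1-1)*s1^2 + (n2-1)*s2^2)/(n1+n2-2)
(n1-1)*s1^2 = 36 * 86.86 = 3126.96
(n2-1)*s2^2 = 13 * 1.53 = 19.89
numerator = 3126.96 + 19.89 = 3146.85
n1+n2-2 = 49
sp^2 = 3146.85 / 49 = 8991/140 ≈ 64.221429

64.2214


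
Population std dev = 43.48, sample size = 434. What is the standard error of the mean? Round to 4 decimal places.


SE = sigma / sqrt(n)
sqrt(434) ≈ 20.832667
SE = 43.48 / 20.832667 ≈ 2.087107

2.0871


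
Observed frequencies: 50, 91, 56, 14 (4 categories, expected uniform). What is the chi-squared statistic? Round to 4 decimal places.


chi2 = sum((O-E)^2/E), E = total/4
total = 211, E = 211/4 = 52.75
(50 - 52.75)^2 / 52.75 = 7.5625 / 52.75 = 121/844 ≈ 0.143365
(91 - 52.75)^2 / 52.75 = 1463.0625 / 52.75 = 23409/844 ≈ 27.735782
(56 - 52.75)^2 / 52.75 = 10.5625 / 52.75 = 169/844 ≈ 0.200237
(14 - 52.75)^2 / 52.75 = 1501.5625 / 52.75 = 24025/844 ≈ 28.465640
chi2 = 11931/211 ≈ 56.545024

56.5450


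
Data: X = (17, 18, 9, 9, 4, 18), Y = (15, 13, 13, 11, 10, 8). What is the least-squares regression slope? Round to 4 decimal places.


b = sum((xi-xbar)(yi-ybar)) / sum((xi-xbar)^2)
n = 6, xbar = 75/6 = 12.5, ybar = 70/6 = 35/3 ≈ 11.666667
Sxy = sum((xi-xbar)(yi-ybar)) = 14
Sxx = sum((xi-xbar)^2) = 177.5
b = Sxy / Sxx = 28/355 ≈ 0.078873

0.0789


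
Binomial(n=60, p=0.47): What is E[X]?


E[X] = n*p = 60 * 0.47 = 28.2

28.2


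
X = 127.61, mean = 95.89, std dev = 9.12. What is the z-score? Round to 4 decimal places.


z = (X - mu) / sigma
X - mu = 127.61 - 95.89 = 31.72
z = 31.72 / 9.12 = 793/228 ≈ 3.478070

3.4781


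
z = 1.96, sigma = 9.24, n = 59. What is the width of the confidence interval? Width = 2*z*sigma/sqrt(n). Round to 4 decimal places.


width = 2*z*sigma/sqrt(n)
2*z*sigma = 2 * 1.96 * 9.24 = 36.2208
sqrt(59) ≈ 7.681146
width = 36.2208 / 7.681146 ≈ 4.715547

4.7155


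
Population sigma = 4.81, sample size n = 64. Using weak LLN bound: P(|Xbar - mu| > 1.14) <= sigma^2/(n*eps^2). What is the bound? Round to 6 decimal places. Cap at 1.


bound = min(1, sigma^2/(n*eps^2))
sigma^2 = 4.81^2 = 23.1361
n*eps^2 = 64 * 1.14^2 = 64 * 1.2996 = 83.1744
sigma^2/(n*eps^2) = 23.1361 / 83.1744 ≈ 0.27816371

0.278164


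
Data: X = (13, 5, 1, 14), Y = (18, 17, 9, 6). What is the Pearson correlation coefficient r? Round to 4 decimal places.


r = sum((xi-xbar)(yi-ybar)) / sqrt(sum((xi-xbar)^2) * sum((yi-ybar)^2))
n = 4, xbar = 33/4 = 8.25, ybar = 50/4 = 12.5
Sxy = sum((xi-xbar)(yi-ybar)) = -0.5
Sxx = sum((xi-xbar)^2) = 118.75
Syy = sum((yi-ybar)^2) = 105
sqrt(Sxx*Syy) ≈ 111.663557
r = Sxy / sqrt(Sxx*Syy) = -0.5 / 111.663557 ≈ -0.004478

-0.0045


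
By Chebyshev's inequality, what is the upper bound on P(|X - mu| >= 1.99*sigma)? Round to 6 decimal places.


P <= 1/k^2
k^2 = 1.99^2 = 3.9601
1/k^2 = 1 / 3.9601 ≈ 0.25251888

0.252519


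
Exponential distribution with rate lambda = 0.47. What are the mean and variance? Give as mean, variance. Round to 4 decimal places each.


mean = 1/lam, var = 1/lam^2
mean = 1 / 0.47 = 100/47 ≈ 2.127660
lam^2 = 0.47^2 = 0.2209
var = 1 / 0.2209 = 10000/2209 ≈ 4.526935

2.1277, 4.5269


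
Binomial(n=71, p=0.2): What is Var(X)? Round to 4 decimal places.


Var = n*p*(1-p) = 71 * 0.2 * 0.8 = 11.36

11.3600


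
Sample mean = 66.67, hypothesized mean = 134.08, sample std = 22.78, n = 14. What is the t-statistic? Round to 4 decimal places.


t = (xbar - mu0) / (s/sqrt(n))
xbar - mu0 = 66.67 - 134.08 = -67.41
sqrt(14) ≈ 3.74165739
s/sqrt(n) = 22.78 / 3.74165739 ≈ 6.08821109
t = -67.41 / 6.08821109 ≈ -11.072218

-11.0722


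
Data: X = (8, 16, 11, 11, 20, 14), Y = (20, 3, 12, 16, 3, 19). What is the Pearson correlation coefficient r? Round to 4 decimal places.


r = sum((xi-xbar)(yi-ybar)) / sqrt(sum((xi-xbar)^2) * sum((yi-ybar)^2))
n = 6, xbar = 80/6 = 40/3 ≈ 13.333333, ybar = 73/6 ≈ 12.166667
Sxy = sum((xi-xbar)(yi-ybar)) = -394/3 ≈ -131.333333
Sxx = sum((xi-xbar)^2) = 274/3 ≈ 91.333333
Syy = sum((yi-ybar)^2) = 1745/6 ≈ 290.833333
sqrt(Sxx*Syy) ≈ 162.980912
r = Sxy / sqrt(Sxx*Syy) = -131.333333 / 162.980912 ≈ -0.805820

-0.8058


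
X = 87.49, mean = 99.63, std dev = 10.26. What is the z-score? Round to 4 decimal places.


z = (X - mu) / sigma
X - mu = 87.49 - 99.63 = -12.14
z = -12.14 / 10.26 = -607/513 ≈ -1.183236

-1.1832


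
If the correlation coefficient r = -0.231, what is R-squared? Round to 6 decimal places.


R^2 = r^2 = (-0.231)^2 = 0.053361

0.053361


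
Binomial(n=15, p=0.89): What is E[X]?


E[X] = n*p = 15 * 0.89 = 13.35

13.35


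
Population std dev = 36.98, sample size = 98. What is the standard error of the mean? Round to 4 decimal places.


SE = sigma / sqrt(n)
sqrt(98) ≈ 9.899495
SE = 36.98 / 9.899495 ≈ 3.735544

3.7355


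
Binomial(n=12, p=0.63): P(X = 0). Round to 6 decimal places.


P = C(n,k) * p^k * (1-p)^(n-k)
C(12,0) = 1
p^k = 0.63^0 = 1
(1-p)^(n-k) = 0.37^12 ≈ 0.000006582952
P = 1 * 1 * 0.000006582952 ≈ 0.000007

0.000007


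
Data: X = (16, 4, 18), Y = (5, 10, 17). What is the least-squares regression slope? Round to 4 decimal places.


b = sum((xi-xbar)(yi-ybar)) / sum((xi-xbar)^2)
n = 3, xbar = 38/3 ≈ 12.666667, ybar = 32/3 ≈ 10.666667
Sxy = sum((xi-xbar)(yi-ybar)) = 62/3 ≈ 20.666667
Sxx = sum((xi-xbar)^2) = 344/3 ≈ 114.666667
b = Sxy / Sxx = 31/172 ≈ 0.180233

0.1802


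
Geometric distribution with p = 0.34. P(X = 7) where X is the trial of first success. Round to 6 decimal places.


P = (1-p)^(k-1) * p
(1-p)^(k-1) = 0.66^6 ≈ 0.08265395
P = 0.08265395 * 0.34 ≈ 0.02810234

0.028102


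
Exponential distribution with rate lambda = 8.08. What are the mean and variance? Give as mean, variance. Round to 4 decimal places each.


mean = 1/lam, var = 1/lam^2
mean = 1 / 8.08 = 25/202 ≈ 0.123762
lam^2 = 8.08^2 = 65.2864
var = 1 / 65.2864 ≈ 0.015317

0.1238, 0.0153


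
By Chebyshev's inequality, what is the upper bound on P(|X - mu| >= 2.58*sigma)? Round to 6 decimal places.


P <= 1/k^2
k^2 = 2.58^2 = 6.6564
1/k^2 = 1 / 6.6564 ≈ 0.15023136

0.150231


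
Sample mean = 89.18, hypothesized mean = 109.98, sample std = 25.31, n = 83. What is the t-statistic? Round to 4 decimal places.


t = (xbar - mu0) / (s/sqrt(n))
xbar - mu0 = 89.18 - 109.98 = -20.8
sqrt(83) ≈ 9.11043358
s/sqrt(n) = 25.31 / 9.11043358 ≈ 2.77813342
t = -20.8 / 2.77813342 ≈ -7.487041

-7.4870


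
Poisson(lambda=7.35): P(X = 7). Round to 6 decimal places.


P = e^(-lam) * lam^k / k!
e^(-7.35) ≈ 0.0006425924
lam^k = 7.35^7 ≈ 1158807.703376
k! = 7! = 5040
P = 0.0006425924 * 1158807.703376 / 5040 ≈ 0.147746

0.147746


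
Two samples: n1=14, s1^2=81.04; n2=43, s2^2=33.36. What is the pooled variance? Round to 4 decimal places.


sp^2 = ((n1-1)*s1^2 + (n2-1)*s2^2)/(n1+n2-2)
(n1-1)*s1^2 = 13 * 81.04 = 1053.52
(n2-1)*s2^2 = 42 * 33.36 = 1401.12
numerator = 1053.52 + 1401.12 = 2454.64
n1+n2-2 = 55
sp^2 = 2454.64 / 55 = 61366/1375 ≈ 44.629818

44.6298


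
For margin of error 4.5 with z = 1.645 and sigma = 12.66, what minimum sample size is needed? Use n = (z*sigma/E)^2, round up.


z*sigma/E = 1.645 * 12.66 / 4.5 ≈ 4.627933
(z*sigma/E)^2 ≈ 21.417767
round up: n = 22

22


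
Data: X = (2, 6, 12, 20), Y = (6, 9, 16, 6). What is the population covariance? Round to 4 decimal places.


Cov = (1/n)*sum((xi-xbar)(yi-ybar))
n = 4, xbar = 40/4 = 10, ybar = 37/4 = 9.25
sum((xi-xbar)(yi-ybar)) = 8
Cov = 8 / 4 = 2

2.0000


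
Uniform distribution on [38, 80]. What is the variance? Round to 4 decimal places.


Var = (b-a)^2 / 12
(b-a)^2 = (80 - 38)^2 = 1764
Var = 1764/12 = 147

147.0000


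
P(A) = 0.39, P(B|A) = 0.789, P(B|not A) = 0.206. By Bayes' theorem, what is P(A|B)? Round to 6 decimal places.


P(A|B) = P(B|A)*P(A) / P(B), P(B) = P(B|A)*P(A) + P(B|not A)*P(not A)
P(B|A)*P(A) = 0.789 * 0.39 = 0.30771
P(B|not A)*P(not A) = 0.206 * 0.61 = 0.12566
P(B) = 0.30771 + 0.12566 = 0.43337
P(A|B) = 0.30771 / 0.43337 ≈ 0.71003992

0.710040


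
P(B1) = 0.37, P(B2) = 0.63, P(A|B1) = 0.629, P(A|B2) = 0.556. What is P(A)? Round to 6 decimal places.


P(A) = P(A|B1)*P(B1) + P(A|B2)*P(B2)
P(A|B1)*P(B1) = 0.629 * 0.37 = 0.23273
P(A|B2)*P(B2) = 0.556 * 0.63 = 0.35028
P(A) = 0.23273 + 0.35028 = 0.58301

0.583010


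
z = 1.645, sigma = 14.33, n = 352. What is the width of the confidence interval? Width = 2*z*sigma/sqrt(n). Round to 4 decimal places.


width = 2*z*sigma/sqrt(n)
2*z*sigma = 2 * 1.645 * 14.33 = 47.1457
sqrt(352) ≈ 18.761663
width = 47.1457 / 18.761663 ≈ 2.512874

2.5129


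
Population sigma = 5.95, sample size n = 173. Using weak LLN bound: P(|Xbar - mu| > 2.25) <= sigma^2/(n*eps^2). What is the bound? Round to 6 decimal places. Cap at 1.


bound = min(1, sigma^2/(n*eps^2))
sigma^2 = 5.95^2 = 35.4025
n*eps^2 = 173 * 2.25^2 = 173 * 5.0625 = 875.8125
sigma^2/(n*eps^2) = 35.4025 / 875.8125 ≈ 0.04042246

0.040422


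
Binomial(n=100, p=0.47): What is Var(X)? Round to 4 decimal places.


Var = n*p*(1-p) = 100 * 0.47 * 0.53 = 24.91

24.9100


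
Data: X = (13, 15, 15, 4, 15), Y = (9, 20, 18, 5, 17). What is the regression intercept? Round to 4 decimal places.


a = ybar - b*xbar, where b = sum((xi-xbar)(yi-ybar)) / sum((xi-xbar)^2)
n = 5, xbar = 62/5 = 12.4, ybar = 69/5 = 13.8
Sxy = sum((xi-xbar)(yi-ybar)) = 106.4
Sxx = sum((xi-xbar)^2) = 91.2
b = Sxy / Sxx = 7/6 ≈ 1.166667
a = 13.8 - 1.166667 * 12.4 = -2/3 ≈ -0.666667

-0.6667


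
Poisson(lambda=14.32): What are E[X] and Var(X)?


E[X] = Var(X) = lambda = 14.32

14.32, 14.32


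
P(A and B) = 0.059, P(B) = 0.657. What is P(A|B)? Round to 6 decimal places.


P(A|B) = P(A and B) / P(B) = 0.059 / 0.657 = 59/657 ≈ 0.08980213

0.089802


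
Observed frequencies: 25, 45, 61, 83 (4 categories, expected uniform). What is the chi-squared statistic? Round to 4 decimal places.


chi2 = sum((O-E)^2/E), E = total/4
total = 214, E = 214/4 = 53.5
(25 - 53.5)^2 / 53.5 = 812.25 / 53.5 = 3249/214 ≈ 15.182243
(45 - 53.5)^2 / 53.5 = 72.25 / 53.5 = 289/214 ≈ 1.350467
(61 - 53.5)^2 / 53.5 = 56.25 / 53.5 = 225/214 ≈ 1.051402
(83 - 53.5)^2 / 53.5 = 870.25 / 53.5 = 3481/214 ≈ 16.266355
chi2 = 3622/107 ≈ 33.850467

33.8505


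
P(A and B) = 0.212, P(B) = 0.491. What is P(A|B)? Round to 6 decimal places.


P(A|B) = P(A and B) / P(B) = 0.212 / 0.491 = 212/491 ≈ 0.43177189

0.431772


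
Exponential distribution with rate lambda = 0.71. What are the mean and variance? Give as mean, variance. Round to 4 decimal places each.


mean = 1/lam, var = 1/lam^2
mean = 1 / 0.71 = 100/71 ≈ 1.408451
lam^2 = 0.71^2 = 0.5041
var = 1 / 0.5041 = 10000/5041 ≈ 1.983733

1.4085, 1.9837


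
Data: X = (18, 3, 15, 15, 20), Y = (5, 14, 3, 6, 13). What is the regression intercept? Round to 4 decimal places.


a = ybar - b*xbar, where b = sum((xi-xbar)(yi-ybar)) / sum((xi-xbar)^2)
n = 5, xbar = 71/5 = 14.2, ybar = 41/5 = 8.2
Sxy = sum((xi-xbar)(yi-ybar)) = -55.2
Sxx = sum((xi-xbar)^2) = 174.8
b = Sxy / Sxx = -6/19 ≈ -0.315789
a = 8.2 - (-0.315789) * 14.2 = 241/19 ≈ 12.684211

12.6842


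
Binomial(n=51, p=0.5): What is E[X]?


E[X] = n*p = 51 * 0.5 = 25.5

25.5


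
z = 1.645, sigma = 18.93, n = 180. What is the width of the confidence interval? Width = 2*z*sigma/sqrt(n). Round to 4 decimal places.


width = 2*z*sigma/sqrt(n)
2*z*sigma = 2 * 1.645 * 18.93 = 62.2797
sqrt(180) ≈ 13.416408
width = 62.2797 / 13.416408 ≈ 4.642055

4.6421


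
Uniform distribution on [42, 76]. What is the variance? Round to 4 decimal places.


Var = (b-a)^2 / 12
(b-a)^2 = (76 - 42)^2 = 1156
Var = 1156/12 ≈ 96.333333

96.3333


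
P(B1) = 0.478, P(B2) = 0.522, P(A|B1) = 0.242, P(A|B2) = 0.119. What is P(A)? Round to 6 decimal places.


P(A) = P(A|B1)*P(B1) + P(A|B2)*P(B2)
P(A|B1)*P(B1) = 0.242 * 0.478 = 0.115676
P(A|B2)*P(B2) = 0.119 * 0.522 = 0.062118
P(A) = 0.115676 + 0.062118 = 0.177794

0.177794


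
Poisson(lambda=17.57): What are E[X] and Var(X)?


E[X] = Var(X) = lambda = 17.57

17.57, 17.57


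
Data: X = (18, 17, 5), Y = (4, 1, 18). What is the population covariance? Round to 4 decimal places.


Cov = (1/n)*sum((xi-xbar)(yi-ybar))
n = 3, xbar = 40/3 ≈ 13.333333, ybar = 23/3 ≈ 7.666667
sum((xi-xbar)(yi-ybar)) = -383/3 ≈ -127.666667
Cov = -127.666667 / 3 = -383/9 ≈ -42.555556

-42.5556


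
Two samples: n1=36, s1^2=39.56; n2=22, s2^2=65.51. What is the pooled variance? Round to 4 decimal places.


sp^2 = ((n1-1)*s1^2 + (n2-1)*s2^2)/(n1+n2-2)
(n1-1)*s1^2 = 35 * 39.56 = 1384.6
(n2-1)*s2^2 = 21 * 65.51 = 1375.71
numerator = 1384.6 + 1375.71 = 2760.31
n1+n2-2 = 56
sp^2 = 2760.31 / 56 = 49.29125

49.2913


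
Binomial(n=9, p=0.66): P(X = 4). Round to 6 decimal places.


P = C(n,k) * p^k * (1-p)^(n-k)
C(9,4) = 126
p^k = 0.66^4 ≈ 0.1897474
(1-p)^(n-k) = 0.34^5 ≈ 0.004543542
P = 126 * 0.1897474 * 0.004543542 ≈ 0.108628

0.108628


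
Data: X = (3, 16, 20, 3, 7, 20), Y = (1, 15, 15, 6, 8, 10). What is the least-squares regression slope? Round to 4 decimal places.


b = sum((xi-xbar)(yi-ybar)) / sum((xi-xbar)^2)
n = 6, xbar = 69/6 = 11.5, ybar = 55/6 ≈ 9.166667
Sxy = sum((xi-xbar)(yi-ybar)) = 184.5
Sxx = sum((xi-xbar)^2) = 329.5
b = Sxy / Sxx = 369/659 ≈ 0.559939

0.5599


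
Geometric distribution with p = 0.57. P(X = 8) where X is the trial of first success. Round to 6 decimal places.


P = (1-p)^(k-1) * p
(1-p)^(k-1) = 0.43^7 ≈ 0.002718186
P = 0.002718186 * 0.57 ≈ 0.001549366

0.001549


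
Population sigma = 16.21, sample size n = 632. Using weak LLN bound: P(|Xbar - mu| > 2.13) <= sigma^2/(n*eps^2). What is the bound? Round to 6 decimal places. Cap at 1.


bound = min(1, sigma^2/(n*eps^2))
sigma^2 = 16.21^2 = 262.7641
n*eps^2 = 632 * 2.13^2 = 632 * 4.5369 = 2867.3208
sigma^2/(n*eps^2) = 262.7641 / 2867.3208 ≈ 0.09164098

0.091641


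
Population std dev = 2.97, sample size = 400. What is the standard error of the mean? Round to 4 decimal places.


SE = sigma / sqrt(n)
sqrt(400) = 20
SE = 2.97 / 20 = 0.1485

0.1485


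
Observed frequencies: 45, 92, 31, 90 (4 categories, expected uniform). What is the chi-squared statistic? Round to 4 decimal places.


chi2 = sum((O-E)^2/E), E = total/4
total = 258, E = 258/4 = 64.5
(45 - 64.5)^2 / 64.5 = 380.25 / 64.5 = 507/86 ≈ 5.895349
(92 - 64.5)^2 / 64.5 = 756.25 / 64.5 = 3025/258 ≈ 11.724806
(31 - 64.5)^2 / 64.5 = 1122.25 / 64.5 = 4489/258 ≈ 17.399225
(90 - 64.5)^2 / 64.5 = 650.25 / 64.5 = 867/86 ≈ 10.081395
chi2 = 5818/129 ≈ 45.100775

45.1008


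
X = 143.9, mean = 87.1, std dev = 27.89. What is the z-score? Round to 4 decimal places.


z = (X - mu) / sigma
X - mu = 143.9 - 87.1 = 56.8
z = 56.8 / 27.89 = 5680/2789 ≈ 2.036572

2.0366


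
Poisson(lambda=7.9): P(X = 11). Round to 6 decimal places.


P = e^(-lam) * lam^k / k!
e^(-7.9) ≈ 0.0003707435
lam^k = 7.9^11 ≈ 7479938105.275209
k! = 11! = 39916800
P = 0.0003707435 * 7479938105.275209 / 39916800 ≈ 0.069473

0.069473


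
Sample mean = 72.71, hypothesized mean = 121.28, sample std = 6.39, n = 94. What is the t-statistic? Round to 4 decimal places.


t = (xbar - mu0) / (s/sqrt(n))
xbar - mu0 = 72.71 - 121.28 = -48.57
sqrt(94) ≈ 9.69535971
s/sqrt(n) = 6.39 / 9.69535971 ≈ 0.65907818
t = -48.57 / 0.65907818 ≈ -73.693837

-73.6938


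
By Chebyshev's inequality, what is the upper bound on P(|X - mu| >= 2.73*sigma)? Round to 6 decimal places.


P <= 1/k^2
k^2 = 2.73^2 = 7.4529
1/k^2 = 1 / 7.4529 ≈ 0.13417596

0.134176


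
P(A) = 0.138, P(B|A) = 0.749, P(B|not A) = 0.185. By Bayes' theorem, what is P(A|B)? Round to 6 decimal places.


P(A|B) = P(B|A)*P(A) / P(B), P(B) = P(B|A)*P(A) + P(B|not A)*P(not A)
P(B|A)*P(A) = 0.749 * 0.138 = 0.103362
P(B|not A)*P(not A) = 0.185 * 0.862 = 0.15947
P(B) = 0.103362 + 0.15947 = 0.262832
P(A|B) = 0.103362 / 0.262832 ≈ 0.39326262

0.393263


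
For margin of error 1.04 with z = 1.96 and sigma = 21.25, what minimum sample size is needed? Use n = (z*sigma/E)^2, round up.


z*sigma/E = 1.96 * 21.25 / 1.04 = 4165/104 ≈ 40.048077
(z*sigma/E)^2 ≈ 1603.848465
round up: n = 1604

1604


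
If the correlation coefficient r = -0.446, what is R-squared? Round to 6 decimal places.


R^2 = r^2 = (-0.446)^2 = 0.198916

0.198916


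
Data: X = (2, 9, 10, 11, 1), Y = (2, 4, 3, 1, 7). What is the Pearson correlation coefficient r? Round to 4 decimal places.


r = sum((xi-xbar)(yi-ybar)) / sqrt(sum((xi-xbar)^2) * sum((yi-ybar)^2))
n = 5, xbar = 33/5 = 6.6, ybar = 17/5 = 3.4
Sxy = sum((xi-xbar)(yi-ybar)) = -24.2
Sxx = sum((xi-xbar)^2) = 89.2
Syy = sum((yi-ybar)^2) = 21.2
sqrt(Sxx*Syy) ≈ 43.486090
r = Sxy / sqrt(Sxx*Syy) = -24.2 / 43.486090 ≈ -0.556500

-0.5565


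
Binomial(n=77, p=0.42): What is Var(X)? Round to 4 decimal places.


Var = n*p*(1-p) = 77 * 0.42 * 0.58 = 18.7572

18.7572


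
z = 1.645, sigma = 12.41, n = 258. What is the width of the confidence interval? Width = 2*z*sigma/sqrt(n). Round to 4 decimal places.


width = 2*z*sigma/sqrt(n)
2*z*sigma = 2 * 1.645 * 12.41 = 40.8289
sqrt(258) ≈ 16.062378
width = 40.8289 / 16.062378 ≈ 2.541896

2.5419


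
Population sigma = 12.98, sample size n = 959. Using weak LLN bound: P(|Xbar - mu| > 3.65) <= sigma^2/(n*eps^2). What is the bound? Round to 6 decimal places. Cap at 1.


bound = min(1, sigma^2/(n*eps^2))
sigma^2 = 12.98^2 = 168.4804
n*eps^2 = 959 * 3.65^2 = 959 * 13.3225 = 12776.2775
sigma^2/(n*eps^2) = 168.4804 / 12776.2775 ≈ 0.01318697

0.013187


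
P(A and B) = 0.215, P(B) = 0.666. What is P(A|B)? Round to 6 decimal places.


P(A|B) = P(A and B) / P(B) = 0.215 / 0.666 = 215/666 ≈ 0.32282282

0.322823


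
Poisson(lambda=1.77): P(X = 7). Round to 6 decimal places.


P = e^(-lam) * lam^k / k!
e^(-1.77) ≈ 0.1703330
lam^k = 1.77^7 ≈ 54.426808
k! = 7! = 5040
P = 0.1703330 * 54.426808 / 5040 ≈ 0.001839

0.001839


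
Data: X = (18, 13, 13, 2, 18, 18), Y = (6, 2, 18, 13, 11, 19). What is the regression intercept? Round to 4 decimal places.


a = ybar - b*xbar, where b = sum((xi-xbar)(yi-ybar)) / sum((xi-xbar)^2)
n = 6, xbar = 82/6 = 41/3 ≈ 13.666667, ybar = 69/6 = 11.5
Sxy = sum((xi-xbar)(yi-ybar)) = -9
Sxx = sum((xi-xbar)^2) = 580/3 ≈ 193.333333
b = Sxy / Sxx = -27/580 ≈ -0.046552
a = 11.5 - (-0.046552) * 13.666667 = 7039/580 ≈ 12.136207

12.1362


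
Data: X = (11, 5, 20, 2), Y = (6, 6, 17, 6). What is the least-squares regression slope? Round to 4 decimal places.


b = sum((xi-xbar)(yi-ybar)) / sum((xi-xbar)^2)
n = 4, xbar = 38/4 = 9.5, ybar = 35/4 = 8.75
Sxy = sum((xi-xbar)(yi-ybar)) = 115.5
Sxx = sum((xi-xbar)^2) = 189
b = Sxy / Sxx = 11/18 ≈ 0.611111

0.6111


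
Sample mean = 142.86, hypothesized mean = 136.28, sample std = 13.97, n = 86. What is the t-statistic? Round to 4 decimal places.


t = (xbar - mu0) / (s/sqrt(n))
xbar - mu0 = 142.86 - 136.28 = 6.58
sqrt(86) ≈ 9.27361850
s/sqrt(n) = 13.97 / 9.27361850 ≈ 1.50642384
t = 6.58 / 1.50642384 ≈ 4.367961

4.3680


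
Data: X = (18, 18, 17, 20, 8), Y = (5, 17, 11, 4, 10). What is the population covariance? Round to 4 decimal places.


Cov = (1/n)*sum((xi-xbar)(yi-ybar))
n = 5, xbar = 81/5 = 16.2, ybar = 47/5 = 9.4
sum((xi-xbar)(yi-ybar)) = -18.4
Cov = -18.4 / 5 = -3.68

-3.6800


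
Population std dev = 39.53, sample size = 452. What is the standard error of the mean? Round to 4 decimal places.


SE = sigma / sqrt(n)
sqrt(452) ≈ 21.260292
SE = 39.53 / 21.260292 ≈ 1.859335

1.8593


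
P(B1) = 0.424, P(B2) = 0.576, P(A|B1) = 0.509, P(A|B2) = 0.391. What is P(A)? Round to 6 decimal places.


P(A) = P(A|B1)*P(B1) + P(A|B2)*P(B2)
P(A|B1)*P(B1) = 0.509 * 0.424 = 0.215816
P(A|B2)*P(B2) = 0.391 * 0.576 = 0.225216
P(A) = 0.215816 + 0.225216 = 0.441032

0.441032


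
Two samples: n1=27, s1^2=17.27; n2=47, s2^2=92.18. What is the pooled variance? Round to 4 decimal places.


sp^2 = ((n1-1)*s1^2 + (n2-1)*s2^2)/(n1+n2-2)
(n1-1)*s1^2 = 26 * 17.27 = 449.02
(n2-1)*s2^2 = 46 * 92.18 = 4240.28
numerator = 449.02 + 4240.28 = 4689.3
n1+n2-2 = 72
sp^2 = 4689.3 / 72 = 15631/240 ≈ 65.129167

65.1292


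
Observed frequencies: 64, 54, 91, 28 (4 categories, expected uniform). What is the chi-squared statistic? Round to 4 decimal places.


chi2 = sum((O-E)^2/E), E = total/4
total = 237, E = 237/4 = 59.25
(64 - 59.25)^2 / 59.25 = 22.5625 / 59.25 = 361/948 ≈ 0.380802
(54 - 59.25)^2 / 59.25 = 27.5625 / 59.25 = 147/316 ≈ 0.465190
(91 - 59.25)^2 / 59.25 = 1008.0625 / 59.25 = 16129/948 ≈ 17.013713
(28 - 59.25)^2 / 59.25 = 976.5625 / 59.25 = 15625/948 ≈ 16.482068
chi2 = 2713/79 ≈ 34.341772

34.3418


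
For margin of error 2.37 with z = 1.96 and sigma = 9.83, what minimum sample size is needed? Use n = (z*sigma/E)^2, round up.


z*sigma/E = 1.96 * 9.83 / 2.37 = 48167/5925 ≈ 8.129451
(z*sigma/E)^2 ≈ 66.087981
round up: n = 67

67


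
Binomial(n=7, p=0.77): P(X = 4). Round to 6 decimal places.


P = C(n,k) * p^k * (1-p)^(n-k)
C(7,4) = 35
p^k = 0.77^4 ≈ 0.3515304
(1-p)^(n-k) = 0.23^3 = 0.012167
P = 35 * 0.3515304 * 0.012167 ≈ 0.149697

0.149697


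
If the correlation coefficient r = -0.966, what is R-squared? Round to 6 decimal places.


R^2 = r^2 = (-0.966)^2 = 0.933156

0.933156


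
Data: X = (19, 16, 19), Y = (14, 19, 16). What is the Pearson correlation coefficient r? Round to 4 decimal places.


r = sum((xi-xbar)(yi-ybar)) / sqrt(sum((xi-xbar)^2) * sum((yi-ybar)^2))
n = 3, xbar = 54/3 = 18, ybar = 49/3 ≈ 16.333333
Sxy = sum((xi-xbar)(yi-ybar)) = -8
Sxx = sum((xi-xbar)^2) = 6
Syy = sum((yi-ybar)^2) = 38/3 ≈ 12.666667
sqrt(Sxx*Syy) ≈ 8.717798
r = Sxy / sqrt(Sxx*Syy) = -8 / 8.717798 ≈ -0.917663

-0.9177


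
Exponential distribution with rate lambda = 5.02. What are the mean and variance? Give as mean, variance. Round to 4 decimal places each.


mean = 1/lam, var = 1/lam^2
mean = 1 / 5.02 = 50/251 ≈ 0.199203
lam^2 = 5.02^2 = 25.2004
var = 1 / 25.2004 ≈ 0.039682

0.1992, 0.0397


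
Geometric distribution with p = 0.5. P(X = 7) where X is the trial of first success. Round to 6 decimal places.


P = (1-p)^(k-1) * p
(1-p)^(k-1) = 0.5^6 = 0.015625
P = 0.015625 * 0.5 = 0.0078125

0.007813


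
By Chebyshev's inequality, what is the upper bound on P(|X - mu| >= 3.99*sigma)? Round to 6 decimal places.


P <= 1/k^2
k^2 = 3.99^2 = 15.9201
1/k^2 = 1 / 15.9201 ≈ 0.06281368

0.062814


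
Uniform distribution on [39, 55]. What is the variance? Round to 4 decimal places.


Var = (b-a)^2 / 12
(b-a)^2 = (55 - 39)^2 = 256
Var = 256/12 ≈ 21.333333

21.3333


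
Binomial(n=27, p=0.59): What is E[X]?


E[X] = n*p = 27 * 0.59 = 15.93

15.93


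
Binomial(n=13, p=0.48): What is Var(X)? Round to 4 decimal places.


Var = n*p*(1-p) = 13 * 0.48 * 0.52 = 3.2448

3.2448


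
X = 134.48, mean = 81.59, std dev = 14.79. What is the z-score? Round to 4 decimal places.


z = (X - mu) / sigma
X - mu = 134.48 - 81.59 = 52.89
z = 52.89 / 14.79 = 1763/493 ≈ 3.576065

3.5761


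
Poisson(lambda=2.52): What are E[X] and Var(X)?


E[X] = Var(X) = lambda = 2.52

2.52, 2.52


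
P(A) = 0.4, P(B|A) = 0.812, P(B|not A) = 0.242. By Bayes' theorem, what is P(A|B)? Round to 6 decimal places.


P(A|B) = P(B|A)*P(A) / P(B), P(B) = P(B|A)*P(A) + P(B|not A)*P(not A)
P(B|A)*P(A) = 0.812 * 0.4 = 0.3248
P(B|not A)*P(not A) = 0.242 * 0.6 = 0.1452
P(B) = 0.3248 + 0.1452 = 0.47
P(A|B) = 0.3248 / 0.47 = 812/1175 ≈ 0.69106383

0.691064


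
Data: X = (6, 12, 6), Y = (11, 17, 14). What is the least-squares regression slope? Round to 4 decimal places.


b = sum((xi-xbar)(yi-ybar)) / sum((xi-xbar)^2)
n = 3, xbar = 24/3 = 8, ybar = 42/3 = 14
Sxy = sum((xi-xbar)(yi-ybar)) = 18
Sxx = sum((xi-xbar)^2) = 24
b = Sxy / Sxx = 0.75

0.7500


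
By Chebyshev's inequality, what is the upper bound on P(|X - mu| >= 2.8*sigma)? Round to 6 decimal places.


P <= 1/k^2
k^2 = 2.8^2 = 7.84
1/k^2 = 1 / 7.84 = 25/196 ≈ 0.12755102

0.127551


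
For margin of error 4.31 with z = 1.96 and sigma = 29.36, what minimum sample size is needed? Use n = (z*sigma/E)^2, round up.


z*sigma/E = 1.96 * 29.36 / 4.31 ≈ 13.351647
(z*sigma/E)^2 ≈ 178.266486
round up: n = 179

179


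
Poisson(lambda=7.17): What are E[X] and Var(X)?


E[X] = Var(X) = lambda = 7.17

7.17, 7.17


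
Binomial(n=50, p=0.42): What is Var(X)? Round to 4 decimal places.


Var = n*p*(1-p) = 50 * 0.42 * 0.58 = 12.18

12.1800


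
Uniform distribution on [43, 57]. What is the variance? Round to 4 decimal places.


Var = (b-a)^2 / 12
(b-a)^2 = (57 - 43)^2 = 196
Var = 196/12 ≈ 16.333333

16.3333


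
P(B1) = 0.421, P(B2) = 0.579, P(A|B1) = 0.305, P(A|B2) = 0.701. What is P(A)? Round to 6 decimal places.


P(A) = P(A|B1)*P(B1) + P(A|B2)*P(B2)
P(A|B1)*P(B1) = 0.305 * 0.421 = 0.128405
P(A|B2)*P(B2) = 0.701 * 0.579 = 0.405879
P(A) = 0.128405 + 0.405879 = 0.534284

0.534284


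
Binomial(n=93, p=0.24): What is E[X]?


E[X] = n*p = 93 * 0.24 = 22.32

22.32


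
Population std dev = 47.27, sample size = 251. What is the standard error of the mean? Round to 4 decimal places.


SE = sigma / sqrt(n)
sqrt(251) ≈ 15.842980
SE = 47.27 / 15.842980 ≈ 2.983656

2.9837


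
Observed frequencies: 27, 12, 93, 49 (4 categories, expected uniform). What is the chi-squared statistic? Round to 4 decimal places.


chi2 = sum((O-E)^2/E), E = total/4
total = 181, E = 181/4 = 45.25
(27 - 45.25)^2 / 45.25 = 333.0625 / 45.25 = 5329/724 ≈ 7.360497
(12 - 45.25)^2 / 45.25 = 1105.5625 / 45.25 = 17689/724 ≈ 24.432320
(93 - 45.25)^2 / 45.25 = 2280.0625 / 45.25 = 36481/724 ≈ 50.388122
(49 - 45.25)^2 / 45.25 = 14.0625 / 45.25 = 225/724 ≈ 0.310773
chi2 = 14931/181 ≈ 82.491713

82.4917


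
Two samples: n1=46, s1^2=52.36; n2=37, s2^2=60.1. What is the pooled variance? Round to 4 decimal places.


sp^2 = ((n1-1)*s1^2 + (n2-1)*s2^2)/(n1+n2-2)
(n1-1)*s1^2 = 45 * 52.36 = 2356.2
(n2-1)*s2^2 = 36 * 60.1 = 2163.6
numerator = 2356.2 + 2163.6 = 4519.8
n1+n2-2 = 81
sp^2 = 4519.8 / 81 = 55.8

55.8000


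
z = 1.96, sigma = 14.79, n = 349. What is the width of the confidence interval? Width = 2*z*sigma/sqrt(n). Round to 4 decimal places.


width = 2*z*sigma/sqrt(n)
2*z*sigma = 2 * 1.96 * 14.79 = 57.9768
sqrt(349) ≈ 18.681542
width = 57.9768 / 18.681542 ≈ 3.103427

3.1034


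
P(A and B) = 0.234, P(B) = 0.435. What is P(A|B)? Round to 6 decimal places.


P(A|B) = P(A and B) / P(B) = 0.234 / 0.435 = 78/145 ≈ 0.53793103

0.537931


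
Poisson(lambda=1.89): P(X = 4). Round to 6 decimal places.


P = e^(-lam) * lam^k / k!
e^(-1.89) ≈ 0.1510718
lam^k = 1.89^4 ≈ 12.759898
k! = 4! = 24
P = 0.1510718 * 12.759898 / 24 ≈ 0.080319

0.080319


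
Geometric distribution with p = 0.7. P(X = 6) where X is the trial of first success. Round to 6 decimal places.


P = (1-p)^(k-1) * p
(1-p)^(k-1) = 0.3^5 = 0.00243
P = 0.00243 * 0.7 = 0.001701

0.001701


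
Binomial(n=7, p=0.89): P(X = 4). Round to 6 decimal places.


P = C(n,k) * p^k * (1-p)^(n-k)
C(7,4) = 35
p^k = 0.89^4 ≈ 0.6274224
(1-p)^(n-k) = 0.11^3 = 0.001331
P = 35 * 0.6274224 * 0.001331 ≈ 0.029228

0.029228


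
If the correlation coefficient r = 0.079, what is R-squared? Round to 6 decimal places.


R^2 = r^2 = (0.079)^2 = 0.006241

0.006241


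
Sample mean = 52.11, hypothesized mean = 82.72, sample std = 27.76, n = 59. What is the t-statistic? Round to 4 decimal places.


t = (xbar - mu0) / (s/sqrt(n))
xbar - mu0 = 52.11 - 82.72 = -30.61
sqrt(59) ≈ 7.68114575
s/sqrt(n) = 27.76 / 7.68114575 ≈ 3.61404417
t = -30.61 / 3.61404417 ≈ -8.469736

-8.4697


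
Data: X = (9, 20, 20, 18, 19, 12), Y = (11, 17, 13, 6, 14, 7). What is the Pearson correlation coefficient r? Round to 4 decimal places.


r = sum((xi-xbar)(yi-ybar)) / sqrt(sum((xi-xbar)^2) * sum((yi-ybar)^2))
n = 6, xbar = 98/6 = 49/3 ≈ 16.333333, ybar = 68/6 = 34/3 ≈ 11.333333
Sxy = sum((xi-xbar)(yi-ybar)) = 139/3 ≈ 46.333333
Sxx = sum((xi-xbar)^2) = 328/3 ≈ 109.333333
Syy = sum((yi-ybar)^2) = 268/3 ≈ 89.333333
sqrt(Sxx*Syy) ≈ 98.828696
r = Sxy / sqrt(Sxx*Syy) = 46.333333 / 98.828696 ≈ 0.468825

0.4688


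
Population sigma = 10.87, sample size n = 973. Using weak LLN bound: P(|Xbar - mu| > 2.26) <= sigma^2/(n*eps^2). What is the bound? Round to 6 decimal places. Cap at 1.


bound = min(1, sigma^2/(n*eps^2))
sigma^2 = 10.87^2 = 118.1569
n*eps^2 = 973 * 2.26^2 = 973 * 5.1076 = 4969.6948
sigma^2/(n*eps^2) = 118.1569 / 4969.6948 ≈ 0.02377548

0.023775


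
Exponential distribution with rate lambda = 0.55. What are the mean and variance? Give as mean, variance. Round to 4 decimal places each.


mean = 1/lam, var = 1/lam^2
mean = 1 / 0.55 = 20/11 ≈ 1.818182
lam^2 = 0.55^2 = 0.3025
var = 1 / 0.3025 = 400/121 ≈ 3.305785

1.8182, 3.3058


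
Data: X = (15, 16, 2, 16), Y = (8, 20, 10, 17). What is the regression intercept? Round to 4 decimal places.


a = ybar - b*xbar, where b = sum((xi-xbar)(yi-ybar)) / sum((xi-xbar)^2)
n = 4, xbar = 49/4 = 12.25, ybar = 55/4 = 13.75
Sxy = sum((xi-xbar)(yi-ybar)) = 58.25
Sxx = sum((xi-xbar)^2) = 140.75
b = Sxy / Sxx = 233/563 ≈ 0.413854
a = 13.75 - 0.413854 * 12.25 = 4887/563 ≈ 8.680284

8.6803


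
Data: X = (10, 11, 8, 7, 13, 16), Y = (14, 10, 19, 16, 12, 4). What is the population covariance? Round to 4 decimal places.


Cov = (1/n)*sum((xi-xbar)(yi-ybar))
n = 6, xbar = 65/6 ≈ 10.833333, ybar = 75/6 = 12.5
sum((xi-xbar)(yi-ybar)) = -78.5
Cov = -78.5 / 6 = -157/12 ≈ -13.083333

-13.0833


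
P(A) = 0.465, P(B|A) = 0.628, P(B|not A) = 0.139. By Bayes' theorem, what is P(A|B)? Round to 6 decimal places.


P(A|B) = P(B|A)*P(A) / P(B), P(B) = P(B|A)*P(A) + P(B|not A)*P(not A)
P(B|A)*P(A) = 0.628 * 0.465 = 0.29202
P(B|not A)*P(not A) = 0.139 * 0.535 = 0.074365
P(B) = 0.29202 + 0.074365 = 0.366385
P(A|B) = 0.29202 / 0.366385 ≈ 0.79703045

0.797030


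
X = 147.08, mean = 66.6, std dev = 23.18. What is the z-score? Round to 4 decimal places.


z = (X - mu) / sigma
X - mu = 147.08 - 66.6 = 80.48
z = 80.48 / 23.18 = 4024/1159 ≈ 3.471959

3.4720


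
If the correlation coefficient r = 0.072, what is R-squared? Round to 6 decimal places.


R^2 = r^2 = (0.072)^2 = 0.005184

0.005184


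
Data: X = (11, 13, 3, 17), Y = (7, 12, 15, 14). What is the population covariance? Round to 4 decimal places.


Cov = (1/n)*sum((xi-xbar)(yi-ybar))
n = 4, xbar = 44/4 = 11, ybar = 48/4 = 12
sum((xi-xbar)(yi-ybar)) = -12
Cov = -12 / 4 = -3

-3.0000


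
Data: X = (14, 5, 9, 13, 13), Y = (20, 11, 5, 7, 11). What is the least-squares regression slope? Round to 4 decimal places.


b = sum((xi-xbar)(yi-ybar)) / sum((xi-xbar)^2)
n = 5, xbar = 54/5 = 10.8, ybar = 54/5 = 10.8
Sxy = sum((xi-xbar)(yi-ybar)) = 30.8
Sxx = sum((xi-xbar)^2) = 56.8
b = Sxy / Sxx = 77/142 ≈ 0.542254

0.5423


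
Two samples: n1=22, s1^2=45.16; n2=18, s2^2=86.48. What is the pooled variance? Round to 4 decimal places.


sp^2 = ((n1-1)*s1^2 + (n2-1)*s2^2)/(n1+n2-2)
(n1-1)*s1^2 = 21 * 45.16 = 948.36
(n2-1)*s2^2 = 17 * 86.48 = 1470.16
numerator = 948.36 + 1470.16 = 2418.52
n1+n2-2 = 38
sp^2 = 2418.52 / 38 = 60463/950 ≈ 63.645263

63.6453


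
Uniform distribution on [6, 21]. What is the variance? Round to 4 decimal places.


Var = (b-a)^2 / 12
(b-a)^2 = (21 - 6)^2 = 225
Var = 225/12 = 18.75

18.7500


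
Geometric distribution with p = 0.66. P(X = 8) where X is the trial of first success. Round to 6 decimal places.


P = (1-p)^(k-1) * p
(1-p)^(k-1) = 0.34^7 ≈ 0.0005252335
P = 0.0005252335 * 0.66 ≈ 0.0003466541

0.000347


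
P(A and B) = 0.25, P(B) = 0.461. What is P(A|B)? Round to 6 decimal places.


P(A|B) = P(A and B) / P(B) = 0.25 / 0.461 = 250/461 ≈ 0.54229935

0.542299


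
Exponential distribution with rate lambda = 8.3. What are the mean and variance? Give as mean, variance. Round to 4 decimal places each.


mean = 1/lam, var = 1/lam^2
mean = 1 / 8.3 = 10/83 ≈ 0.120482
lam^2 = 8.3^2 = 68.89
var = 1 / 68.89 = 100/6889 ≈ 0.014516

0.1205, 0.0145


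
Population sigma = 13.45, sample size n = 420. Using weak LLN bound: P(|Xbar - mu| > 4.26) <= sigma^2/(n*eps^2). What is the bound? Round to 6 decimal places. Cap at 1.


bound = min(1, sigma^2/(n*eps^2))
sigma^2 = 13.45^2 = 180.9025
n*eps^2 = 420 * 4.26^2 = 420 * 18.1476 = 7621.992
sigma^2/(n*eps^2) = 180.9025 / 7621.992 ≈ 0.02373428

0.023734


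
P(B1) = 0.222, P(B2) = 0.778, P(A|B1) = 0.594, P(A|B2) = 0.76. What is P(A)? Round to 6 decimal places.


P(A) = P(A|B1)*P(B1) + P(A|B2)*P(B2)
P(A|B1)*P(B1) = 0.594 * 0.222 = 0.131868
P(A|B2)*P(B2) = 0.76 * 0.778 = 0.59128
P(A) = 0.131868 + 0.59128 = 0.723148

0.723148


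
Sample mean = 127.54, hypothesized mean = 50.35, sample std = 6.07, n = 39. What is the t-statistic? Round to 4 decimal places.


t = (xbar - mu0) / (s/sqrt(n))
xbar - mu0 = 127.54 - 50.35 = 77.19
sqrt(39) ≈ 6.24499800
s/sqrt(n) = 6.07 / 6.24499800 ≈ 0.97197789
t = 77.19 / 0.97197789 ≈ 79.415386

79.4154


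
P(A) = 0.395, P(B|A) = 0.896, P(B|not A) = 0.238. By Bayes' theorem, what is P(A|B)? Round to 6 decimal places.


P(A|B) = P(B|A)*P(A) / P(B), P(B) = P(B|A)*P(A) + P(B|not A)*P(not A)
P(B|A)*P(A) = 0.896 * 0.395 = 0.35392
P(B|not A)*P(not A) = 0.238 * 0.605 = 0.14399
P(B) = 0.35392 + 0.14399 = 0.49791
P(A|B) = 0.35392 / 0.49791 = 5056/7113 ≈ 0.71081119

0.710811


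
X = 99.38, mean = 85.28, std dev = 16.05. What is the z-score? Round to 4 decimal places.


z = (X - mu) / sigma
X - mu = 99.38 - 85.28 = 14.1
z = 14.1 / 16.05 = 94/107 ≈ 0.878505

0.8785


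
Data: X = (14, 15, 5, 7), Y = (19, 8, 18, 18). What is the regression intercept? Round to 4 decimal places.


a = ybar - b*xbar, where b = sum((xi-xbar)(yi-ybar)) / sum((xi-xbar)^2)
n = 4, xbar = 41/4 = 10.25, ybar = 63/4 = 15.75
Sxy = sum((xi-xbar)(yi-ybar)) = -43.75
Sxx = sum((xi-xbar)^2) = 74.75
b = Sxy / Sxx = -175/299 ≈ -0.585284
a = 15.75 - (-0.585284) * 10.25 = 6503/299 ≈ 21.749164

21.7492


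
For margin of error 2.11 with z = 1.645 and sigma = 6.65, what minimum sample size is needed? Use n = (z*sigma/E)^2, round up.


z*sigma/E = 1.645 * 6.65 / 2.11 = 43757/8440 ≈ 5.184479
(z*sigma/E)^2 ≈ 26.878819
round up: n = 27

27


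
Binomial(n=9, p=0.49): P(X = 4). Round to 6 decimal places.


P = C(n,k) * p^k * (1-p)^(n-k)
C(9,4) = 126
p^k = 0.49^4 = 0.05764801
(1-p)^(n-k) = 0.51^5 ≈ 0.03450253
P = 126 * 0.05764801 * 0.03450253 ≈ 0.250614

0.250614


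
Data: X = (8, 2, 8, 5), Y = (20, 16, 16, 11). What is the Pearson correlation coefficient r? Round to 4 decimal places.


r = sum((xi-xbar)(yi-ybar)) / sqrt(sum((xi-xbar)^2) * sum((yi-ybar)^2))
n = 4, xbar = 23/4 = 5.75, ybar = 63/4 = 15.75
Sxy = sum((xi-xbar)(yi-ybar)) = 12.75
Sxx = sum((xi-xbar)^2) = 24.75
Syy = sum((yi-ybar)^2) = 40.75
sqrt(Sxx*Syy) ≈ 31.757873
r = Sxy / sqrt(Sxx*Syy) = 12.75 / 31.757873 ≈ 0.401475

0.4015


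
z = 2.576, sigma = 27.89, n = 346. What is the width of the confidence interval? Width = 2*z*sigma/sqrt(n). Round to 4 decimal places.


width = 2*z*sigma/sqrt(n)
2*z*sigma = 2 * 2.576 * 27.89 = 143.68928
sqrt(346) ≈ 18.601075
width = 143.68928 / 18.601075 ≈ 7.724784

7.7248


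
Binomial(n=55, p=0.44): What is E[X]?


E[X] = n*p = 55 * 0.44 = 24.2

24.2


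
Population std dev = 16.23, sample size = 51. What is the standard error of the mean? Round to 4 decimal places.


SE = sigma / sqrt(n)
sqrt(51) ≈ 7.141428
SE = 16.23 / 7.141428 ≈ 2.272655

2.2727


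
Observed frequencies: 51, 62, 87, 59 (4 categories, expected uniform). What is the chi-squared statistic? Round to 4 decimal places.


chi2 = sum((O-E)^2/E), E = total/4
total = 259, E = 259/4 = 64.75
(51 - 64.75)^2 / 64.75 = 189.0625 / 64.75 = 3025/1036 ≈ 2.919884
(62 - 64.75)^2 / 64.75 = 7.5625 / 64.75 = 121/1036 ≈ 0.116795
(87 - 64.75)^2 / 64.75 = 495.0625 / 64.75 = 7921/1036 ≈ 7.645753
(59 - 64.75)^2 / 64.75 = 33.0625 / 64.75 = 529/1036 ≈ 0.510618
chi2 = 2899/259 ≈ 11.193050

11.1931


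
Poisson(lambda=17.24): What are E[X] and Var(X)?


E[X] = Var(X) = lambda = 17.24

17.24, 17.24


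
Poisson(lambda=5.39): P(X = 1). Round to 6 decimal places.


P = e^(-lam) * lam^k / k!
e^(-5.39) ≈ 0.004561973
lam^k = 5.39^1 = 5.39
k! = 1! = 1
P = 0.004561973 * 5.39 / 1 ≈ 0.024589

0.024589


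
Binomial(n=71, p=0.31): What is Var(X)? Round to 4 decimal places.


Var = n*p*(1-p) = 71 * 0.31 * 0.69 = 15.1869

15.1869


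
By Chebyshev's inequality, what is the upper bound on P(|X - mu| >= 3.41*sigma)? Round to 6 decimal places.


P <= 1/k^2
k^2 = 3.41^2 = 11.6281
1/k^2 = 1 / 11.6281 ≈ 0.08599857

0.085999


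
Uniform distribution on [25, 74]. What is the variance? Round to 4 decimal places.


Var = (b-a)^2 / 12
(b-a)^2 = (74 - 25)^2 = 2401
Var = 2401/12 ≈ 200.083333

200.0833


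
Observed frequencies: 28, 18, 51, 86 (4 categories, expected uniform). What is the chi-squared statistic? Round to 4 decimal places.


chi2 = sum((O-E)^2/E), E = total/4
total = 183, E = 183/4 = 45.75
(28 - 45.75)^2 / 45.75 = 315.0625 / 45.75 = 5041/732 ≈ 6.886612
(18 - 45.75)^2 / 45.75 = 770.0625 / 45.75 = 4107/244 ≈ 16.831967
(51 - 45.75)^2 / 45.75 = 27.5625 / 45.75 = 147/244 ≈ 0.602459
(86 - 45.75)^2 / 45.75 = 1620.0625 / 45.75 = 25921/732 ≈ 35.411202
chi2 = 10931/183 ≈ 59.732240

59.7322


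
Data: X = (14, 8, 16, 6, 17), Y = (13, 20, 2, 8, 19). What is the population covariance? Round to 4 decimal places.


Cov = (1/n)*sum((xi-xbar)(yi-ybar))
n = 5, xbar = 61/5 = 12.2, ybar = 62/5 = 12.4
sum((xi-xbar)(yi-ybar)) = -11.4
Cov = -11.4 / 5 = -2.28

-2.2800


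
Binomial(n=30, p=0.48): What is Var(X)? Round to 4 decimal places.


Var = n*p*(1-p) = 30 * 0.48 * 0.52 = 7.488

7.4880


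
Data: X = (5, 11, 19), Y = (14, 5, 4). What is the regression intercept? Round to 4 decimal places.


a = ybar - b*xbar, where b = sum((xi-xbar)(yi-ybar)) / sum((xi-xbar)^2)
n = 3, xbar = 35/3 ≈ 11.666667, ybar = 23/3 ≈ 7.666667
Sxy = sum((xi-xbar)(yi-ybar)) = -202/3 ≈ -67.333333
Sxx = sum((xi-xbar)^2) = 296/3 ≈ 98.666667
b = Sxy / Sxx = -101/148 ≈ -0.682432
a = 7.666667 - (-0.682432) * 11.666667 = 2313/148 ≈ 15.628378

15.6284


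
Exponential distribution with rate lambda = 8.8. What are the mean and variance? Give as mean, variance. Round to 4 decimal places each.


mean = 1/lam, var = 1/lam^2
mean = 1 / 8.8 = 5/44 ≈ 0.113636
lam^2 = 8.8^2 = 77.44
var = 1 / 77.44 = 25/1936 ≈ 0.012913

0.1136, 0.0129


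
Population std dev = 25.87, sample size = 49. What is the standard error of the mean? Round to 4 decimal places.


SE = sigma / sqrt(n)
sqrt(49) = 7
SE = 25.87 / 7 = 2587/700 ≈ 3.695714

3.6957


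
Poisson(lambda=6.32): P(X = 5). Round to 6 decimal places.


P = e^(-lam) * lam^k / k!
e^(-6.32) ≈ 0.001799944
lam^k = 6.32^5 ≈ 10082.898408
k! = 5! = 120
P = 0.001799944 * 10082.898408 / 120 ≈ 0.151239

0.151239
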